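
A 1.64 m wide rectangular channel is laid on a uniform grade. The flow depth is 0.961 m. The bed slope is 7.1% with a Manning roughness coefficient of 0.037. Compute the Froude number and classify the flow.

supercritical

Flow area A = b·y = 1.64 × 0.961 = 1.576 m². Wetted perimeter P = b + 2y = 1.64 + 2×0.961 = 3.562 m.
Hydraulic radius R = A/P = 1.576/3.562 = 0.4425 m.
V = (1/n) R^(2/3) √S = (1/0.037) × 0.4425^(2/3) × √0.071 = 4.182 m/s. Hydraulic depth D_h = A/T = 1.576/1.64 = 0.961 m.
Froude number Fr = V/√(g·D_h) = 4.182/√(9.81×0.961) = 1.36, which is greater than 1, so the flow is supercritical.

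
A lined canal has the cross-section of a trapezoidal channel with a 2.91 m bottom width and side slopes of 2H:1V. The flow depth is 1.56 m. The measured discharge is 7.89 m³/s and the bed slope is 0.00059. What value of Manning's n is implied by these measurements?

With bottom width b = 2.91 m and side slope z = 2: A = (b + zy)y = (2.91 + 2×1.56)×1.56 = 9.407 m²; P = b + 2y√(1+z²) = 2.91 + 2×1.56×2.236 = 9.887 m.
Hydraulic radius R = A/P = 9.407/9.887 = 0.9515 m.
Rearranging Manning's equation: n = (1/Q) A R^(2/3) S^(1/2) = (1/7.89) × 9.407 × 0.9515^(2/3) × √0.00059 = 0.028.

n = 0.028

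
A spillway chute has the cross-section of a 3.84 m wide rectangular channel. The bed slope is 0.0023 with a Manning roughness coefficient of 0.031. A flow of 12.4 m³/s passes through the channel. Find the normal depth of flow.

Manning's equation rearranged: A R^(2/3) = nQ / (1·√S) = 0.031 × 12.4 / (√0.0023) = 8.015.
Try y = 2.35 m: A R^(2/3) = 9.362 — too large.
Try y = 1.51 m: A R^(2/3) = 5.184 — too small.
Try y = 2.09 m: A R^(2/3) = 8.029 — close enough.

y_n = 2.09 m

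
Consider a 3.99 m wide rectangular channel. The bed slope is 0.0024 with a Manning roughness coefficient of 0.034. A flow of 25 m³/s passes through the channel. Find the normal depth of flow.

y_n = 3.67 m

Manning's equation rearranged: A R^(2/3) = nQ / (1·√S) = 0.034 × 25 / (√0.0024) = 17.35.
Try y = 4.64 m: A R^(2/3) = 23.12 — over.
Try y = 2.85 m: A R^(2/3) = 12.65 — short.
Try y = 3.67 m: A R^(2/3) = 17.37 — close enough.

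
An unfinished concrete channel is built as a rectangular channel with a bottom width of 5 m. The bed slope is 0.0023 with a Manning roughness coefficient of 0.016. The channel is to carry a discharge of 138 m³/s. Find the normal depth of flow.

Manning's equation rearranged: A R^(2/3) = nQ / (1·√S) = 0.016 × 138 / (√0.0023) = 46.04.
Try y = 4.73 m: A R^(2/3) = 32.83 — low.
Try y = 6.77 m: A R^(2/3) = 50.57 — high.
Try y = 6.25 m: A R^(2/3) = 46 — matches.

y_n = 6.25 m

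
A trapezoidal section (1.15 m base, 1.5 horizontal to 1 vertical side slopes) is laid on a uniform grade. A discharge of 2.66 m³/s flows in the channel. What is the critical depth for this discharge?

At critical depth, Q² T / (g A³) = 1, i.e. A³/T = Q²/g = 2.66²/9.81 = 0.7213.
Try y = 0.48 m: A³/T = 0.2792 — short.
Try y = 0.793 m: A³/T = 1.809 — over.
Try y = 0.622 m: A³/T = 0.7211 — close enough.

y_c = 0.622 m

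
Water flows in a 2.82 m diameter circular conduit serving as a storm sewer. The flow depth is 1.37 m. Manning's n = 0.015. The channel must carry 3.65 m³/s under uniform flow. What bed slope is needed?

S = 0.00054

For a circular section of diameter D = 2.82 m at depth y = 1.37 m, the central angle is θ = 2 arccos(1 − 2y/D) = 3.085 rad. Then A = (D²/8)(θ − sin θ) = 3.01 m² and P = Dθ/2 = 4.35 m.
Hydraulic radius R = A/P = 3.01/4.35 = 0.692 m.
From Manning's equation, S = [nQ / (1 A R^(2/3))]² = [0.015 × 3.65 / (1 × 3.01 × 0.692^(2/3))]² = 0.00054.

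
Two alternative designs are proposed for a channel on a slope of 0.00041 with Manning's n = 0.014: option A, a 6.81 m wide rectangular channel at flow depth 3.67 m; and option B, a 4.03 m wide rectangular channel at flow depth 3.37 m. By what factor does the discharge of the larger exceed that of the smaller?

2.3

Channel A: Flow area A = b·y = 6.81 × 3.67 = 24.99 m². Wetted perimeter P = b + 2y = 6.81 + 2×3.67 = 14.15 m. Hydraulic radius R = A/P = 24.99/14.15 = 1.766 m. Q_A = (1/0.014)·24.99·1.766^(2/3)·√0.00041 = 52.82 m³/s.
Channel B: Flow area A = b·y = 4.03 × 3.37 = 13.58 m². Wetted perimeter P = b + 2y = 4.03 + 2×3.37 = 10.77 m. Hydraulic radius R = A/P = 13.58/10.77 = 1.261 m. Q_B = (1/0.014)·13.58·1.261^(2/3)·√0.00041 = 22.93 m³/s.
The larger discharge is 52.82 m³/s and the smaller is 22.93 m³/s; the ratio is 2.3.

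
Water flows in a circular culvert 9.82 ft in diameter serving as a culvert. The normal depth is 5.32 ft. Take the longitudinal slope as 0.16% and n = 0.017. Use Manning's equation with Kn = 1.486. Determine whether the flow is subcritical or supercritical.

For a circular section of diameter D = 9.82 ft at depth y = 5.32 ft, the central angle is θ = 2 arccos(1 − 2y/D) = 3.309 rad. Then A = (D²/8)(θ − sin θ) = 41.89 ft² and P = Dθ/2 = 16.25 ft.
Hydraulic radius R = A/P = 41.89/16.25 = 2.578 ft.
V = (1.486/n) R^(2/3) √S = (1.486/0.017) × 2.578^(2/3) × √0.0016 = 6.575 ft/s. Hydraulic depth D_h = A/T = 41.89/9.786 = 4.281 ft.
Froude number Fr = V/√(g·D_h) = 6.575/√(32.2×4.281) = 0.56, which is less than 1, so the flow is subcritical.

subcritical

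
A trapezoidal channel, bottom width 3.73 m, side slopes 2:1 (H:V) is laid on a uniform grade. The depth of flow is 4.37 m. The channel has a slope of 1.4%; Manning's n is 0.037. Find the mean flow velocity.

V = 5.64 m/s

With bottom width b = 3.73 m and side slope z = 2: A = (b + zy)y = (3.73 + 2×4.37)×4.37 = 54.49 m²; P = b + 2y√(1+z²) = 3.73 + 2×4.37×2.236 = 23.27 m.
Hydraulic radius R = A/P = 54.49/23.27 = 2.341 m.
From Manning's equation, V = (1/n) R^(2/3) S^(1/2) = (1/0.037) × 2.341^(2/3) × 0.014^(1/2) = 5.64 m/s.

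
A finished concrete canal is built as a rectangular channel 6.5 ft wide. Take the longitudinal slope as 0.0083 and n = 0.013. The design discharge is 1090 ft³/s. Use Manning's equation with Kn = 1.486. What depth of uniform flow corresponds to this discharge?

y_n = 9.01 ft

Manning's equation rearranged: A R^(2/3) = nQ / (1.486·√S) = 0.013 × 1090 / (1.486 × √0.0083) = 104.7.
Try y = 10.5 ft: A R^(2/3) = 125.1 — over.
Try y = 9.01 ft: A R^(2/3) = 104.6 — ≈ 104.7.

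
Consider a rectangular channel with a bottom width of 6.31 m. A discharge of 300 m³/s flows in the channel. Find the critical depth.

y_c = 6.13 m

For a rectangular channel, critical depth y_c = (q²/g)^(1/3) where q = Q/b = 300/6.31 = 47.54 m²/s.
So y_c = (47.54²/9.81)^(1/3) = 6.13 m.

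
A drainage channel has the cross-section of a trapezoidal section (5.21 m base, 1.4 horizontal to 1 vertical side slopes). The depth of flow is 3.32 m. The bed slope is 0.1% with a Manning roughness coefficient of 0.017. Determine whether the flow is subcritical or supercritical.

With bottom width b = 5.21 m and side slope z = 1.4: A = (b + zy)y = (5.21 + 1.4×3.32)×3.32 = 32.73 m²; P = b + 2y√(1+z²) = 5.21 + 2×3.32×1.72 = 16.63 m.
Hydraulic radius R = A/P = 32.73/16.63 = 1.968 m.
V = (1/n) R^(2/3) √S = (1/0.017) × 1.968^(2/3) × √0.001 = 2.921 m/s. Hydraulic depth D_h = A/T = 32.73/14.51 = 2.256 m.
Froude number Fr = V/√(g·D_h) = 2.921/√(9.81×2.256) = 0.621, which is less than 1, so the flow is subcritical.

subcritical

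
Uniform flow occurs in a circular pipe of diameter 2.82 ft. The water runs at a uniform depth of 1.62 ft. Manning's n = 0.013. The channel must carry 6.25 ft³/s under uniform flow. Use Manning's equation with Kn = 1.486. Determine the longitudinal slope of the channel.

For a circular section of diameter D = 2.82 ft at depth y = 1.62 ft, the central angle is θ = 2 arccos(1 − 2y/D) = 3.441 rad. Then A = (D²/8)(θ − sin θ) = 3.713 ft² and P = Dθ/2 = 4.851 ft.
Hydraulic radius R = A/P = 3.713/4.851 = 0.7654 ft.
From Manning's equation, S = [nQ / (1.486 A R^(2/3))]² = [0.013 × 6.25 / (1.486 × 3.713 × 0.7654^(2/3))]² = 0.00031.

S = 0.00031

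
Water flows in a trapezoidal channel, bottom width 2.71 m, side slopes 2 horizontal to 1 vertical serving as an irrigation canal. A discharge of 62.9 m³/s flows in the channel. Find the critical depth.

At critical depth, Q² T / (g A³) = 1, i.e. A³/T = Q²/g = 62.9²/9.81 = 403.3.
Try y = 2.67 m: A³/T = 741.6 — over.
Try y = 2.05 m: A³/T = 249.4 — short.
Try y = 2.31 m: A³/T = 406.2 — ≈ 403.3.

y_c = 2.31 m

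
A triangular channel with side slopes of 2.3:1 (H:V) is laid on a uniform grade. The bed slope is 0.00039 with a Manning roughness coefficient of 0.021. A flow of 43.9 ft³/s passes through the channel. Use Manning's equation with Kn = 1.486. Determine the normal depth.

Manning's equation rearranged: A R^(2/3) = nQ / (1.486·√S) = 0.021 × 43.9 / (1.486 × √0.00039) = 31.41.
Trying y = 2.38 ft: A R^(2/3) = 13.81 — too small.
Trying y = 4.12 ft: A R^(2/3) = 59.66 — too large.
Trying y = 3.24 ft: A R^(2/3) = 31.44 — close enough.

y_n = 3.24 ft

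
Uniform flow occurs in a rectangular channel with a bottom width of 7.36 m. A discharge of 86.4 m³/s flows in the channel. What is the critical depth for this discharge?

For a rectangular channel, critical depth y_c = (q²/g)^(1/3) where q = Q/b = 86.4/7.36 = 11.74 m²/s.
So y_c = (11.74²/9.81)^(1/3) = 2.41 m.

y_c = 2.41 m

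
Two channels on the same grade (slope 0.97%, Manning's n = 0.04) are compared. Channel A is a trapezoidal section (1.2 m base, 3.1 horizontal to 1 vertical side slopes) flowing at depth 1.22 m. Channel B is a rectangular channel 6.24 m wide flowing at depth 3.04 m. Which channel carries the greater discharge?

Channel A: With bottom width b = 1.2 m and side slope z = 3.1: A = (b + zy)y = (1.2 + 3.1×1.22)×1.22 = 6.078 m²; P = b + 2y√(1+z²) = 1.2 + 2×1.22×3.257 = 9.148 m. Hydraulic radius R = A/P = 6.078/9.148 = 0.6644 m. Q_A = (1/0.04)·6.078·0.6644^(2/3)·√0.0097 = 11.4 m³/s.
Channel B: Flow area A = b·y = 6.24 × 3.04 = 18.97 m². Wetted perimeter P = b + 2y = 6.24 + 2×3.04 = 12.32 m. Hydraulic radius R = A/P = 18.97/12.32 = 1.54 m. Q_B = (1/0.04)·18.97·1.54^(2/3)·√0.0097 = 62.28 m³/s.
Q_A = 11.4 m³/s vs Q_B = 62.28 m³/s, so channel B carries more.

channel B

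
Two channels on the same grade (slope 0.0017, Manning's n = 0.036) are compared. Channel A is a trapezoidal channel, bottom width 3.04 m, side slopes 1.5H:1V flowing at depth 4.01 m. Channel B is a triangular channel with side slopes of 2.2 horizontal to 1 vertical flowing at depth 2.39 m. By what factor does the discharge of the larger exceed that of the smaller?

Channel A: With bottom width b = 3.04 m and side slope z = 1.5: A = (b + zy)y = (3.04 + 1.5×4.01)×4.01 = 36.31 m²; P = b + 2y√(1+z²) = 3.04 + 2×4.01×1.803 = 17.5 m. Hydraulic radius R = A/P = 36.31/17.5 = 2.075 m. Q_A = (1/0.036)·36.31·2.075^(2/3)·√0.0017 = 67.66 m³/s.
Channel B: For a triangular section with side slope z = 2.2: A = zy² = 2.2×2.39² = 12.57 m²; P = 2y√(1+z²) = 2×2.39×2.417 = 11.55 m. Hydraulic radius R = A/P = 12.57/11.55 = 1.088 m. Q_B = (1/0.036)·12.57·1.088^(2/3)·√0.0017 = 15.22 m³/s.
The larger discharge is 67.66 m³/s and the smaller is 15.22 m³/s; the ratio is 4.44.

4.44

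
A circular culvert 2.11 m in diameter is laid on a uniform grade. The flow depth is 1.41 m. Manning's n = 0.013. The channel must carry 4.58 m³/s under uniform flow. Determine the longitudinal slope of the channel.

S = 0.0011

For a circular section of diameter D = 2.11 m at depth y = 1.41 m, the central angle is θ = 2 arccos(1 − 2y/D) = 3.828 rad. Then A = (D²/8)(θ − sin θ) = 2.483 m² and P = Dθ/2 = 4.039 m.
Hydraulic radius R = A/P = 2.483/4.039 = 0.6148 m.
From Manning's equation, S = [nQ / (1 A R^(2/3))]² = [0.013 × 4.58 / (1 × 2.483 × 0.6148^(2/3))]² = 0.0011.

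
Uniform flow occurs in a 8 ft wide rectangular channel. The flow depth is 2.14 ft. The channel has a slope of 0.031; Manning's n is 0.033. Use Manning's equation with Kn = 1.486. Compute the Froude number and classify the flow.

supercritical

Flow area A = b·y = 8 × 2.14 = 17.12 ft². Wetted perimeter P = b + 2y = 8 + 2×2.14 = 12.28 ft.
Hydraulic radius R = A/P = 17.12/12.28 = 1.394 ft.
V = (1.486/n) R^(2/3) √S = (1.486/0.033) × 1.394^(2/3) × √0.031 = 9.894 ft/s. Hydraulic depth D_h = A/T = 17.12/8 = 2.14 ft.
Froude number Fr = V/√(g·D_h) = 9.894/√(32.2×2.14) = 1.19, which is greater than 1, so the flow is supercritical.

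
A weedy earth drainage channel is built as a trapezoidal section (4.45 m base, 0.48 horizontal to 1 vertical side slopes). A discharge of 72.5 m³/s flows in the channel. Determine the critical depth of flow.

y_c = 2.71 m

At critical depth, Q² T / (g A³) = 1, i.e. A³/T = Q²/g = 72.5²/9.81 = 535.8.
Try y = 2.01 m: A³/T = 202.1 — short.
Try y = 2.71 m: A³/T = 536.8 — matches.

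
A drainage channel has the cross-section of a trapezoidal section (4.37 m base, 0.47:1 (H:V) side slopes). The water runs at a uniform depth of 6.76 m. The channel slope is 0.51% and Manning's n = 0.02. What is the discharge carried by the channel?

Q = 348 m³/s

With bottom width b = 4.37 m and side slope z = 0.47: A = (b + zy)y = (4.37 + 0.47×6.76)×6.76 = 51.02 m²; P = b + 2y√(1+z²) = 4.37 + 2×6.76×1.105 = 19.31 m.
Hydraulic radius R = A/P = 51.02/19.31 = 2.642 m.
Manning's equation: Q = (1/n) A R^(2/3) S^(1/2) = (1/0.02) × 51.02 × 2.642^(2/3) × 0.0051^(1/2) = 348 m³/s.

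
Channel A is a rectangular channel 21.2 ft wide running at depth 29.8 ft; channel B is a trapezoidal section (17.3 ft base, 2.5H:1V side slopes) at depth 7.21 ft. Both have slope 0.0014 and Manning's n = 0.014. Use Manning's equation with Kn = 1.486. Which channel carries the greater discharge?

Channel A: Flow area A = b·y = 21.2 × 29.8 = 631.8 ft². Wetted perimeter P = b + 2y = 21.2 + 2×29.8 = 80.8 ft. Hydraulic radius R = A/P = 631.8/80.8 = 7.819 ft. Q_A = (1.486/0.014)·631.8·7.819^(2/3)·√0.0014 = 9884 ft³/s.
Channel B: With bottom width b = 17.3 ft and side slope z = 2.5: A = (b + zy)y = (17.3 + 2.5×7.21)×7.21 = 254.7 ft²; P = b + 2y√(1+z²) = 17.3 + 2×7.21×2.693 = 56.13 ft. Hydraulic radius R = A/P = 254.7/56.13 = 4.538 ft. Q_B = (1.486/0.014)·254.7·4.538^(2/3)·√0.0014 = 2772 ft³/s.
Q_A = 9884 ft³/s vs Q_B = 2772 ft³/s, so channel A carries more.

channel A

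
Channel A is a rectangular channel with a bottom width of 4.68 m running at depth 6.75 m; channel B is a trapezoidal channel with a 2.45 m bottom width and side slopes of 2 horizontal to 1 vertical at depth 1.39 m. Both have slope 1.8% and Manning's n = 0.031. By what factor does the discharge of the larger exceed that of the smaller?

7.06

Channel A: Flow area A = b·y = 4.68 × 6.75 = 31.59 m². Wetted perimeter P = b + 2y = 4.68 + 2×6.75 = 18.18 m. Hydraulic radius R = A/P = 31.59/18.18 = 1.738 m. Q_A = (1/0.031)·31.59·1.738^(2/3)·√0.018 = 197.6 m³/s.
Channel B: With bottom width b = 2.45 m and side slope z = 2: A = (b + zy)y = (2.45 + 2×1.39)×1.39 = 7.27 m²; P = b + 2y√(1+z²) = 2.45 + 2×1.39×2.236 = 8.666 m. Hydraulic radius R = A/P = 7.27/8.666 = 0.8389 m. Q_B = (1/0.031)·7.27·0.8389^(2/3)·√0.018 = 27.98 m³/s.
The larger discharge is 197.6 m³/s and the smaller is 27.98 m³/s; the ratio is 7.06.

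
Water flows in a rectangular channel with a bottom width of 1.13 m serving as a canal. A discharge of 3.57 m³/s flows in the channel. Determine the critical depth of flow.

For a rectangular channel, critical depth y_c = (q²/g)^(1/3) where q = Q/b = 3.57/1.13 = 3.159 m²/s.
So y_c = (3.159²/9.81)^(1/3) = 1.01 m.

y_c = 1.01 m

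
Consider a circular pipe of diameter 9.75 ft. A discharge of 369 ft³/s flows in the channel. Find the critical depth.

y_c = 4.59 ft

At critical depth, Q² T / (g A³) = 1, i.e. A³/T = Q²/g = 369²/32.2 = 4229.
Try y = 3.26 ft: A³/T = 1138 — low.
Try y = 5.53 ft: A³/T = 8636 — high.
Try y = 4.59 ft: A³/T = 4239 — ≈ 4229.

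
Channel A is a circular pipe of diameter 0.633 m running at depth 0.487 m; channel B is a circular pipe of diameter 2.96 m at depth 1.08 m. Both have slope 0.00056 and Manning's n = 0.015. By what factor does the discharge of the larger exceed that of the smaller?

Channel A: For a circular section of diameter D = 0.633 m at depth y = 0.487 m, the central angle is θ = 2 arccos(1 − 2y/D) = 4.279 rad. Then A = (D²/8)(θ − sin θ) = 0.2598 m² and P = Dθ/2 = 1.354 m. Hydraulic radius R = A/P = 0.2598/1.354 = 0.1918 m. Q_A = (1/0.015)·0.2598·0.1918^(2/3)·√0.00056 = 0.1363 m³/s.
Channel B: For a circular section of diameter D = 2.96 m at depth y = 1.08 m, the central angle is θ = 2 arccos(1 − 2y/D) = 2.594 rad. Then A = (D²/8)(θ − sin θ) = 2.271 m² and P = Dθ/2 = 3.839 m. Hydraulic radius R = A/P = 2.271/3.839 = 0.5916 m. Q_B = (1/0.015)·2.271·0.5916^(2/3)·√0.00056 = 2.525 m³/s.
The larger discharge is 2.525 m³/s and the smaller is 0.1363 m³/s; the ratio is 18.5.

18.5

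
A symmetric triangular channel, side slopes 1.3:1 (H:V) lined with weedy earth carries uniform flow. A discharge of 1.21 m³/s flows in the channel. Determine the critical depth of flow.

At critical depth, Q² T / (g A³) = 1, i.e. A³/T = Q²/g = 1.21²/9.81 = 0.1492.
Try y = 0.847 m: A³/T = 0.3684 — over.
Try y = 0.542 m: A³/T = 0.03952 — short.
Try y = 0.707 m: A³/T = 0.1493 — close enough.

y_c = 0.707 m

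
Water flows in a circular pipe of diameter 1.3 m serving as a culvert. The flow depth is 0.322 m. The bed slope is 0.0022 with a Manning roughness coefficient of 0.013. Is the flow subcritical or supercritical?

subcritical

For a circular section of diameter D = 1.3 m at depth y = 0.322 m, the central angle is θ = 2 arccos(1 − 2y/D) = 2.084 rad. Then A = (D²/8)(θ − sin θ) = 0.2561 m² and P = Dθ/2 = 1.354 m.
Hydraulic radius R = A/P = 0.2561/1.354 = 0.1891 m.
V = (1/n) R^(2/3) √S = (1/0.013) × 0.1891^(2/3) × √0.0022 = 1.189 m/s. Hydraulic depth D_h = A/T = 0.2561/1.122 = 0.2282 m.
Froude number Fr = V/√(g·D_h) = 1.189/√(9.81×0.2282) = 0.794, which is less than 1, so the flow is subcritical.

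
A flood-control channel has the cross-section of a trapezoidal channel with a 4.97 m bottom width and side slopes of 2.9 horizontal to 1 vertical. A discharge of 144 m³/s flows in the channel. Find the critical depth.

y_c = 2.74 m

At critical depth, Q² T / (g A³) = 1, i.e. A³/T = Q²/g = 144²/9.81 = 2114.
At y = 2.38 m: A³/T = 1202 — short.
At y = 3.33 m: A³/T = 4759 — over.
At y = 2.74 m: A³/T = 2125 — matches.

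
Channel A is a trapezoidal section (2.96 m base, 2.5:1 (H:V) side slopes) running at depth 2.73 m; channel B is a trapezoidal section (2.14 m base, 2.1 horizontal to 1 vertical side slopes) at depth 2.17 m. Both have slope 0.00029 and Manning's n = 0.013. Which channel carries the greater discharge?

channel A

Channel A: With bottom width b = 2.96 m and side slope z = 2.5: A = (b + zy)y = (2.96 + 2.5×2.73)×2.73 = 26.71 m²; P = b + 2y√(1+z²) = 2.96 + 2×2.73×2.693 = 17.66 m. Hydraulic radius R = A/P = 26.71/17.66 = 1.513 m. Q_A = (1/0.013)·26.71·1.513^(2/3)·√0.00029 = 46.11 m³/s.
Channel B: With bottom width b = 2.14 m and side slope z = 2.1: A = (b + zy)y = (2.14 + 2.1×2.17)×2.17 = 14.53 m²; P = b + 2y√(1+z²) = 2.14 + 2×2.17×2.326 = 12.23 m. Hydraulic radius R = A/P = 14.53/12.23 = 1.188 m. Q_B = (1/0.013)·14.53·1.188^(2/3)·√0.00029 = 21.35 m³/s.
Q_A = 46.11 m³/s vs Q_B = 21.35 m³/s, so channel A carries more.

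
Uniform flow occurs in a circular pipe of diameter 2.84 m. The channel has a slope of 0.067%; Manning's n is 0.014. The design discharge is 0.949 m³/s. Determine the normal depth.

y_n = 0.612 m

Manning's equation rearranged: A R^(2/3) = nQ / (1·√S) = 0.014 × 0.949 / (√0.00067) = 0.5133.
At y = 0.443 m: A R^(2/3) = 0.2657 — short.
At y = 0.757 m: A R^(2/3) = 0.7838 — over.
At y = 0.612 m: A R^(2/3) = 0.5133 — close enough.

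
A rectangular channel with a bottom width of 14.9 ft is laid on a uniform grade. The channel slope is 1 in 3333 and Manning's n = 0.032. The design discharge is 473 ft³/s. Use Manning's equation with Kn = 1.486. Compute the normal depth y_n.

y_n = 13.8 ft

Manning's equation rearranged: A R^(2/3) = nQ / (1.486·√S) = 0.032 × 473 / (1.486 × √0.0003) = 588.
Trying y = 9.59 ft: A R^(2/3) = 371.5 — low.
Trying y = 16.3 ft: A R^(2/3) = 720.8 — high.
Trying y = 13.8 ft: A R^(2/3) = 588.2 — close enough.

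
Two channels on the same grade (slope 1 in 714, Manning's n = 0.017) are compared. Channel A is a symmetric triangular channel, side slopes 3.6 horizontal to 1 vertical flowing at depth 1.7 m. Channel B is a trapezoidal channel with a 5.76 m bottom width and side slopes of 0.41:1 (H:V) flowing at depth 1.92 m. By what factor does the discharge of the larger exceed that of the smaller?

1.62

Channel A: For a triangular section with side slope z = 3.6: A = zy² = 3.6×1.7² = 10.4 m²; P = 2y√(1+z²) = 2×1.7×3.736 = 12.7 m. Hydraulic radius R = A/P = 10.4/12.7 = 0.819 m. Q_A = (1/0.017)·10.4·0.819^(2/3)·√0.001401 = 20.05 m³/s.
Channel B: With bottom width b = 5.76 m and side slope z = 0.41: A = (b + zy)y = (5.76 + 0.41×1.92)×1.92 = 12.57 m²; P = b + 2y√(1+z²) = 5.76 + 2×1.92×1.081 = 9.91 m. Hydraulic radius R = A/P = 12.57/9.91 = 1.268 m. Q_B = (1/0.017)·12.57·1.268^(2/3)·√0.001401 = 32.43 m³/s.
The larger discharge is 32.43 m³/s and the smaller is 20.05 m³/s; the ratio is 1.62.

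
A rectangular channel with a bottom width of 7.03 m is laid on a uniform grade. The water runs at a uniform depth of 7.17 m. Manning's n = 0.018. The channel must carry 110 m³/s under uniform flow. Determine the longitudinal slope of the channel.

Flow area A = b·y = 7.03 × 7.17 = 50.41 m². Wetted perimeter P = b + 2y = 7.03 + 2×7.17 = 21.37 m.
Hydraulic radius R = A/P = 50.41/21.37 = 2.359 m.
From Manning's equation, S = [nQ / (1 A R^(2/3))]² = [0.018 × 110 / (1 × 50.41 × 2.359^(2/3))]² = 0.000491.

S = 0.000491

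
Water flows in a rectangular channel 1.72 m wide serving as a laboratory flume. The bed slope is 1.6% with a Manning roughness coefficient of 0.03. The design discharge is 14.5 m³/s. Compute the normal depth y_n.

y_n = 2.66 m

Manning's equation rearranged: A R^(2/3) = nQ / (1·√S) = 0.03 × 14.5 / (√0.016) = 3.439.
Try y = 2.08 m: A R^(2/3) = 2.569 — too small.
Try y = 2.66 m: A R^(2/3) = 3.433 — matches.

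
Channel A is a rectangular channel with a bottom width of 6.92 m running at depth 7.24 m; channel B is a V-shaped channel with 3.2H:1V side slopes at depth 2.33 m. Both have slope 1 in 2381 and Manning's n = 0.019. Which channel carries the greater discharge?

channel A

Channel A: Flow area A = b·y = 6.92 × 7.24 = 50.1 m². Wetted perimeter P = b + 2y = 6.92 + 2×7.24 = 21.4 m. Hydraulic radius R = A/P = 50.1/21.4 = 2.341 m. Q_A = (1/0.019)·50.1·2.341^(2/3)·√0.00042 = 95.28 m³/s.
Channel B: For a triangular section with side slope z = 3.2: A = zy² = 3.2×2.33² = 17.37 m²; P = 2y√(1+z²) = 2×2.33×3.353 = 15.62 m. Hydraulic radius R = A/P = 17.37/15.62 = 1.112 m. Q_B = (1/0.019)·17.37·1.112^(2/3)·√0.00042 = 20.11 m³/s.
Q_A = 95.28 m³/s vs Q_B = 20.11 m³/s, so channel A carries more.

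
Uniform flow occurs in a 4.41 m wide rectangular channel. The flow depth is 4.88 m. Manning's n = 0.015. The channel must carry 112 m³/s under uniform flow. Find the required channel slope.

Flow area A = b·y = 4.41 × 4.88 = 21.52 m². Wetted perimeter P = b + 2y = 4.41 + 2×4.88 = 14.17 m.
Hydraulic radius R = A/P = 21.52/14.17 = 1.519 m.
From Manning's equation, S = [nQ / (1 A R^(2/3))]² = [0.015 × 112 / (1 × 21.52 × 1.519^(2/3))]² = 0.00349.

S = 0.00349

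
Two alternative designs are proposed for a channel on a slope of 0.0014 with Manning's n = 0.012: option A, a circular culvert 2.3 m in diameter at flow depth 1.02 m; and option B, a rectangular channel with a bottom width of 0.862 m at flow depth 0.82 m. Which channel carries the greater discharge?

channel A

Channel A: For a circular section of diameter D = 2.3 m at depth y = 1.02 m, the central angle is θ = 2 arccos(1 − 2y/D) = 2.915 rad. Then A = (D²/8)(θ − sin θ) = 1.779 m² and P = Dθ/2 = 3.352 m. Hydraulic radius R = A/P = 1.779/3.352 = 0.5307 m. Q_A = (1/0.012)·1.779·0.5307^(2/3)·√0.0014 = 3.636 m³/s.
Channel B: Flow area A = b·y = 0.862 × 0.82 = 0.7068 m². Wetted perimeter P = b + 2y = 0.862 + 2×0.82 = 2.502 m. Hydraulic radius R = A/P = 0.7068/2.502 = 0.2825 m. Q_B = (1/0.012)·0.7068·0.2825^(2/3)·√0.0014 = 0.9489 m³/s.
Q_A = 3.636 m³/s vs Q_B = 0.9489 m³/s, so channel A carries more.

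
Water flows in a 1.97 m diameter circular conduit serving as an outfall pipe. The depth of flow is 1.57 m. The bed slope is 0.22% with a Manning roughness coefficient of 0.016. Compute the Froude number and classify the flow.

subcritical

For a circular section of diameter D = 1.97 m at depth y = 1.57 m, the central angle is θ = 2 arccos(1 − 2y/D) = 4.413 rad. Then A = (D²/8)(θ − sin θ) = 2.605 m² and P = Dθ/2 = 4.347 m.
Hydraulic radius R = A/P = 2.605/4.347 = 0.5991 m.
V = (1/n) R^(2/3) √S = (1/0.016) × 0.5991^(2/3) × √0.0022 = 2.083 m/s. Hydraulic depth D_h = A/T = 2.605/1.585 = 1.643 m.
Froude number Fr = V/√(g·D_h) = 2.083/√(9.81×1.643) = 0.519, which is less than 1, so the flow is subcritical.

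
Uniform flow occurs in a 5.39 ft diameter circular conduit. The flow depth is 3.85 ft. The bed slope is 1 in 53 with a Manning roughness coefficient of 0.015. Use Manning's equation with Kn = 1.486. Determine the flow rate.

Q = 326 ft³/s

For a circular section of diameter D = 5.39 ft at depth y = 3.85 ft, the central angle is θ = 2 arccos(1 − 2y/D) = 4.027 rad. Then A = (D²/8)(θ − sin θ) = 17.44 ft² and P = Dθ/2 = 10.85 ft.
Hydraulic radius R = A/P = 17.44/10.85 = 1.607 ft.
Manning's equation: Q = (1.486/n) A R^(2/3) S^(1/2) = (1.486/0.015) × 17.44 × 1.607^(2/3) × 0.01887^(1/2) = 326 ft³/s.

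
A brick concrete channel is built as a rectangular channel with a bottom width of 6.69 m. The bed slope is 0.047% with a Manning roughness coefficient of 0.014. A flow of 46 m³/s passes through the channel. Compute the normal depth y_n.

y_n = 3.2 m

Manning's equation rearranged: A R^(2/3) = nQ / (1·√S) = 0.014 × 46 / (√0.00047) = 29.71.
At y = 2.22 m: A R^(2/3) = 18 — too small.
At y = 3.9 m: A R^(2/3) = 38.62 — too large.
At y = 3.2 m: A R^(2/3) = 29.72 — close enough.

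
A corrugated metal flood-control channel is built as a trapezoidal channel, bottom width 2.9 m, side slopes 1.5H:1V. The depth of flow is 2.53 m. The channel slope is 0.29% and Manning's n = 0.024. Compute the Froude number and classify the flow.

With bottom width b = 2.9 m and side slope z = 1.5: A = (b + zy)y = (2.9 + 1.5×2.53)×2.53 = 16.94 m²; P = b + 2y√(1+z²) = 2.9 + 2×2.53×1.803 = 12.02 m.
Hydraulic radius R = A/P = 16.94/12.02 = 1.409 m.
V = (1/n) R^(2/3) √S = (1/0.024) × 1.409^(2/3) × √0.0029 = 2.82 m/s. Hydraulic depth D_h = A/T = 16.94/10.49 = 1.615 m.
Froude number Fr = V/√(g·D_h) = 2.82/√(9.81×1.615) = 0.709, which is less than 1, so the flow is subcritical.

subcritical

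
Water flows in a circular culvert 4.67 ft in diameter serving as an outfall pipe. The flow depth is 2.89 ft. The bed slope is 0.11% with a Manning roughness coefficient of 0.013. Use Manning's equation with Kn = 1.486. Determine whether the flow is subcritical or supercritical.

For a circular section of diameter D = 4.67 ft at depth y = 2.89 ft, the central angle is θ = 2 arccos(1 − 2y/D) = 3.622 rad. Then A = (D²/8)(θ − sin θ) = 11.13 ft² and P = Dθ/2 = 8.456 ft.
Hydraulic radius R = A/P = 11.13/8.456 = 1.316 ft.
V = (1.486/n) R^(2/3) √S = (1.486/0.013) × 1.316^(2/3) × √0.0011 = 4.554 ft/s. Hydraulic depth D_h = A/T = 11.13/4.536 = 2.454 ft.
Froude number Fr = V/√(g·D_h) = 4.554/√(32.2×2.454) = 0.512, which is less than 1, so the flow is subcritical.

subcritical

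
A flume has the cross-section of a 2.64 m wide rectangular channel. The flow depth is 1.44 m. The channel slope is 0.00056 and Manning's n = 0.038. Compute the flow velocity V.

V = 0.486 m/s

Flow area A = b·y = 2.64 × 1.44 = 3.802 m². Wetted perimeter P = b + 2y = 2.64 + 2×1.44 = 5.52 m.
Hydraulic radius R = A/P = 3.802/5.52 = 0.6887 m.
From Manning's equation, V = (1/n) R^(2/3) S^(1/2) = (1/0.038) × 0.6887^(2/3) × 0.00056^(1/2) = 0.486 m/s.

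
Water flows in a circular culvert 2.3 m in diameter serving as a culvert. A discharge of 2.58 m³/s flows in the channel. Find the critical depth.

At critical depth, Q² T / (g A³) = 1, i.e. A³/T = Q²/g = 2.58²/9.81 = 0.6785.
At y = 0.836 m: A³/T = 1.148 — over.
At y = 0.73 m: A³/T = 0.6798 — ≈ 0.6785.

y_c = 0.73 m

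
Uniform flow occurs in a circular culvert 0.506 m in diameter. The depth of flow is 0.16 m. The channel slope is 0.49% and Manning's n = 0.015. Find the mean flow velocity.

V = 0.939 m/s

For a circular section of diameter D = 0.506 m at depth y = 0.16 m, the central angle is θ = 2 arccos(1 − 2y/D) = 2.389 rad. Then A = (D²/8)(θ − sin θ) = 0.05457 m² and P = Dθ/2 = 0.6044 m.
Hydraulic radius R = A/P = 0.05457/0.6044 = 0.09029 m.
From Manning's equation, V = (1/n) R^(2/3) S^(1/2) = (1/0.015) × 0.09029^(2/3) × 0.0049^(1/2) = 0.939 m/s.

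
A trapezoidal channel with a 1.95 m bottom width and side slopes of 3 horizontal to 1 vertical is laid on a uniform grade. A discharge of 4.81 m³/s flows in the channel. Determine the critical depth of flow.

y_c = 0.622 m

At critical depth, Q² T / (g A³) = 1, i.e. A³/T = Q²/g = 4.81²/9.81 = 2.358.
At y = 0.446 m: A³/T = 0.6817 — low.
At y = 0.622 m: A³/T = 2.353 — matches.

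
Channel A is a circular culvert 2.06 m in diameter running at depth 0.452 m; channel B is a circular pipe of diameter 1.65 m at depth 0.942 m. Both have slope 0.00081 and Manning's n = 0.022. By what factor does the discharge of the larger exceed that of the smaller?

Channel A: For a circular section of diameter D = 2.06 m at depth y = 0.452 m, the central angle is θ = 2 arccos(1 − 2y/D) = 1.95 rad. Then A = (D²/8)(θ − sin θ) = 0.5416 m² and P = Dθ/2 = 2.009 m. Hydraulic radius R = A/P = 0.5416/2.009 = 0.2697 m. Q_A = (1/0.022)·0.5416·0.2697^(2/3)·√0.00081 = 0.2925 m³/s.
Channel B: For a circular section of diameter D = 1.65 m at depth y = 0.942 m, the central angle is θ = 2 arccos(1 − 2y/D) = 3.426 rad. Then A = (D²/8)(θ − sin θ) = 1.262 m² and P = Dθ/2 = 2.827 m. Hydraulic radius R = A/P = 1.262/2.827 = 0.4463 m. Q_B = (1/0.022)·1.262·0.4463^(2/3)·√0.00081 = 0.9531 m³/s.
The larger discharge is 0.9531 m³/s and the smaller is 0.2925 m³/s; the ratio is 3.26.

3.26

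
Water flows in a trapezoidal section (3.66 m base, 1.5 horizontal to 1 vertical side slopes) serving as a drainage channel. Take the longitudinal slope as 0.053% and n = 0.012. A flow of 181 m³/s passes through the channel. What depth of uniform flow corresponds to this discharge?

y_n = 4.77 m

Manning's equation rearranged: A R^(2/3) = nQ / (1·√S) = 0.012 × 181 / (√0.00053) = 94.35.
Try y = 3.97 m: A R^(2/3) = 63.07 — too small.
Try y = 6.08 m: A R^(2/3) = 163 — too large.
Try y = 4.77 m: A R^(2/3) = 94.35 — ≈ 94.35.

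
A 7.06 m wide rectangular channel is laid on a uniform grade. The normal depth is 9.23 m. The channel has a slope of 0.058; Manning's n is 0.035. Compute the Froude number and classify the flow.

supercritical

Flow area A = b·y = 7.06 × 9.23 = 65.16 m². Wetted perimeter P = b + 2y = 7.06 + 2×9.23 = 25.52 m.
Hydraulic radius R = A/P = 65.16/25.52 = 2.553 m.
V = (1/n) R^(2/3) √S = (1/0.035) × 2.553^(2/3) × √0.058 = 12.85 m/s. Hydraulic depth D_h = A/T = 65.16/7.06 = 9.23 m.
Froude number Fr = V/√(g·D_h) = 12.85/√(9.81×9.23) = 1.35, which is greater than 1, so the flow is supercritical.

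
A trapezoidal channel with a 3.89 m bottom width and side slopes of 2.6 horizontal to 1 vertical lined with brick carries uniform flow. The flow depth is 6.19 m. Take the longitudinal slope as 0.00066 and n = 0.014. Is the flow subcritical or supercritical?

subcritical

With bottom width b = 3.89 m and side slope z = 2.6: A = (b + zy)y = (3.89 + 2.6×6.19)×6.19 = 123.7 m²; P = b + 2y√(1+z²) = 3.89 + 2×6.19×2.786 = 38.38 m.
Hydraulic radius R = A/P = 123.7/38.38 = 3.223 m.
V = (1/n) R^(2/3) √S = (1/0.014) × 3.223^(2/3) × √0.00066 = 4.004 m/s. Hydraulic depth D_h = A/T = 123.7/36.08 = 3.429 m.
Froude number Fr = V/√(g·D_h) = 4.004/√(9.81×3.429) = 0.69, which is less than 1, so the flow is subcritical.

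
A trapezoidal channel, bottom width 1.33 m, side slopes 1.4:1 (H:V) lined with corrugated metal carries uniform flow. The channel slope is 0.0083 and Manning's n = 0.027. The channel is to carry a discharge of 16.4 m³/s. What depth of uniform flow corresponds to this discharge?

y_n = 1.57 m

Manning's equation rearranged: A R^(2/3) = nQ / (1·√S) = 0.027 × 16.4 / (√0.0083) = 4.86.
Try y = 1.97 m: A R^(2/3) = 8.017 — high.
Try y = 1.13 m: A R^(2/3) = 2.42 — low.
Try y = 1.57 m: A R^(2/3) = 4.863 — matches.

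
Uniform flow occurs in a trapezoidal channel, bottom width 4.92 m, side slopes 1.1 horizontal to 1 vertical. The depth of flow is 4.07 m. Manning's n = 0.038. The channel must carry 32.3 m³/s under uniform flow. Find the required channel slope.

With bottom width b = 4.92 m and side slope z = 1.1: A = (b + zy)y = (4.92 + 1.1×4.07)×4.07 = 38.25 m²; P = b + 2y√(1+z²) = 4.92 + 2×4.07×1.487 = 17.02 m.
Hydraulic radius R = A/P = 38.25/17.02 = 2.247 m.
From Manning's equation, S = [nQ / (1 A R^(2/3))]² = [0.038 × 32.3 / (1 × 38.25 × 2.247^(2/3))]² = 0.00035.

S = 0.00035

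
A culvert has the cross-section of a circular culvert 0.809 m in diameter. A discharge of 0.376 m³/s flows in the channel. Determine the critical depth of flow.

At critical depth, Q² T / (g A³) = 1, i.e. A³/T = Q²/g = 0.376²/9.81 = 0.01441.
At y = 0.398 m: A³/T = 0.01973 — too large.
At y = 0.316 m: A³/T = 0.008151 — too small.
At y = 0.367 m: A³/T = 0.01447 — matches.

y_c = 0.367 m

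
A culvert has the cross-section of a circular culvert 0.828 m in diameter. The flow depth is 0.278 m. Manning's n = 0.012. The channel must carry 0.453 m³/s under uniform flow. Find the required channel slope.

For a circular section of diameter D = 0.828 m at depth y = 0.278 m, the central angle is θ = 2 arccos(1 − 2y/D) = 2.472 rad. Then A = (D²/8)(θ − sin θ) = 0.1587 m² and P = Dθ/2 = 1.023 m.
Hydraulic radius R = A/P = 0.1587/1.023 = 0.155 m.
From Manning's equation, S = [nQ / (1 A R^(2/3))]² = [0.012 × 0.453 / (1 × 0.1587 × 0.155^(2/3))]² = 0.0141.

S = 0.0141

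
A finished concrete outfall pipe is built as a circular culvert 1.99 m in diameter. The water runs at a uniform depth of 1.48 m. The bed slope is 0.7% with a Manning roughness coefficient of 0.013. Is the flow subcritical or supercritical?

supercritical

For a circular section of diameter D = 1.99 m at depth y = 1.48 m, the central angle is θ = 2 arccos(1 − 2y/D) = 4.16 rad. Then A = (D²/8)(θ − sin θ) = 2.481 m² and P = Dθ/2 = 4.139 m.
Hydraulic radius R = A/P = 2.481/4.139 = 0.5993 m.
V = (1/n) R^(2/3) √S = (1/0.013) × 0.5993^(2/3) × √0.007 = 4.575 m/s. Hydraulic depth D_h = A/T = 2.481/1.738 = 1.428 m.
Froude number Fr = V/√(g·D_h) = 4.575/√(9.81×1.428) = 1.22, which is greater than 1, so the flow is supercritical.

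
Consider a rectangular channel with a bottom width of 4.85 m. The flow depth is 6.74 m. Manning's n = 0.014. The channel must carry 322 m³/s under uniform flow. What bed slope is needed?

Flow area A = b·y = 4.85 × 6.74 = 32.69 m². Wetted perimeter P = b + 2y = 4.85 + 2×6.74 = 18.33 m.
Hydraulic radius R = A/P = 32.69/18.33 = 1.783 m.
From Manning's equation, S = [nQ / (1 A R^(2/3))]² = [0.014 × 322 / (1 × 32.69 × 1.783^(2/3))]² = 0.00879.

S = 0.00879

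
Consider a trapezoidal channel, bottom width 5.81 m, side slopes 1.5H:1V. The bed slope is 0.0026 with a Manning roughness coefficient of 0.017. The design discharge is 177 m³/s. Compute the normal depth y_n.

y_n = 3.37 m

Manning's equation rearranged: A R^(2/3) = nQ / (1·√S) = 0.017 × 177 / (√0.0026) = 59.01.
At y = 4.02 m: A R^(2/3) = 83.99 — over.
At y = 3.37 m: A R^(2/3) = 58.87 — close enough.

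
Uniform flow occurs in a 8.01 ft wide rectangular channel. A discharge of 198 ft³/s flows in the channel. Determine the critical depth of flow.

y_c = 2.67 ft

For a rectangular channel, critical depth y_c = (q²/g)^(1/3) where q = Q/b = 198/8.01 = 24.72 ft²/s.
So y_c = (24.72²/32.2)^(1/3) = 2.67 ft.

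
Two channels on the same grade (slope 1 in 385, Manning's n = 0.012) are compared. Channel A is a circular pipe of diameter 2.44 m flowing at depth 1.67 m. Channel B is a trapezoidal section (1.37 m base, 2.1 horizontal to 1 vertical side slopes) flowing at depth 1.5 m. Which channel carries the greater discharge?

Channel A: For a circular section of diameter D = 2.44 m at depth y = 1.67 m, the central angle is θ = 2 arccos(1 − 2y/D) = 3.897 rad. Then A = (D²/8)(θ − sin θ) = 3.411 m² and P = Dθ/2 = 4.755 m. Hydraulic radius R = A/P = 3.411/4.755 = 0.7173 m. Q_A = (1/0.012)·3.411·0.7173^(2/3)·√0.002597 = 11.61 m³/s.
Channel B: With bottom width b = 1.37 m and side slope z = 2.1: A = (b + zy)y = (1.37 + 2.1×1.5)×1.5 = 6.78 m²; P = b + 2y√(1+z²) = 1.37 + 2×1.5×2.326 = 8.348 m. Hydraulic radius R = A/P = 6.78/8.348 = 0.8122 m. Q_B = (1/0.012)·6.78·0.8122^(2/3)·√0.002597 = 25.07 m³/s.
Q_A = 11.61 m³/s vs Q_B = 25.07 m³/s, so channel B carries more.

channel B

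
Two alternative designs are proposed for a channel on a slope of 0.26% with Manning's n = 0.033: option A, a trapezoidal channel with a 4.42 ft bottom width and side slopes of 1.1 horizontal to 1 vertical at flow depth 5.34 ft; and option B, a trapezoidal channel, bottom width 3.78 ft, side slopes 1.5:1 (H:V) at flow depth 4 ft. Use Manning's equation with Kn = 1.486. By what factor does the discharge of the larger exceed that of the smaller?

1.64

Channel A: With bottom width b = 4.42 ft and side slope z = 1.1: A = (b + zy)y = (4.42 + 1.1×5.34)×5.34 = 54.97 ft²; P = b + 2y√(1+z²) = 4.42 + 2×5.34×1.487 = 20.3 ft. Hydraulic radius R = A/P = 54.97/20.3 = 2.708 ft. Q_A = (1.486/0.033)·54.97·2.708^(2/3)·√0.0026 = 245.2 ft³/s.
Channel B: With bottom width b = 3.78 ft and side slope z = 1.5: A = (b + zy)y = (3.78 + 1.5×4)×4 = 39.12 ft²; P = b + 2y√(1+z²) = 3.78 + 2×4×1.803 = 18.2 ft. Hydraulic radius R = A/P = 39.12/18.2 = 2.149 ft. Q_B = (1.486/0.033)·39.12·2.149^(2/3)·√0.0026 = 149.6 ft³/s.
The larger discharge is 245.2 ft³/s and the smaller is 149.6 ft³/s; the ratio is 1.64.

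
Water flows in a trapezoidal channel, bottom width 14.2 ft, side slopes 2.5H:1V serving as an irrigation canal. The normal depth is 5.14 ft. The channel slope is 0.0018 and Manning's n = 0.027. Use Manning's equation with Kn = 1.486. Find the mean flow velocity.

With bottom width b = 14.2 ft and side slope z = 2.5: A = (b + zy)y = (14.2 + 2.5×5.14)×5.14 = 139 ft²; P = b + 2y√(1+z²) = 14.2 + 2×5.14×2.693 = 41.88 ft.
Hydraulic radius R = A/P = 139/41.88 = 3.32 ft.
From Manning's equation, V = (1.486/n) R^(2/3) S^(1/2) = (1.486/0.027) × 3.32^(2/3) × 0.0018^(1/2) = 5.2 ft/s.

V = 5.2 ft/s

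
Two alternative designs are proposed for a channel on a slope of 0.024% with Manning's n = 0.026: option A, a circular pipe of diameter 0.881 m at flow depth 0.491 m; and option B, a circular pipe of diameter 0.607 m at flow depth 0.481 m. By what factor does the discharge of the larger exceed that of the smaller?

Channel A: For a circular section of diameter D = 0.881 m at depth y = 0.491 m, the central angle is θ = 2 arccos(1 − 2y/D) = 3.371 rad. Then A = (D²/8)(θ − sin θ) = 0.3492 m² and P = Dθ/2 = 1.485 m. Hydraulic radius R = A/P = 0.3492/1.485 = 0.2351 m. Q_A = (1/0.026)·0.3492·0.2351^(2/3)·√0.00024 = 0.07926 m³/s.
Channel B: For a circular section of diameter D = 0.607 m at depth y = 0.481 m, the central angle is θ = 2 arccos(1 − 2y/D) = 4.391 rad. Then A = (D²/8)(θ − sin θ) = 0.2459 m² and P = Dθ/2 = 1.333 m. Hydraulic radius R = A/P = 0.2459/1.333 = 0.1845 m. Q_B = (1/0.026)·0.2459·0.1845^(2/3)·√0.00024 = 0.0475 m³/s.
The larger discharge is 0.07926 m³/s and the smaller is 0.0475 m³/s; the ratio is 1.67.

1.67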